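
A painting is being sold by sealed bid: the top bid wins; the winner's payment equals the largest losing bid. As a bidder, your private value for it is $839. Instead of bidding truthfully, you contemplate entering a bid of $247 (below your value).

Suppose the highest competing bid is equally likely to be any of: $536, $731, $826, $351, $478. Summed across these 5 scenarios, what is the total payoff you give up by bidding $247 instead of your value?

The deviation costs you only when the competing bid falls strictly between $247 and $839; elsewhere both bids give the same outcome.
$536: truthful payoff $303, deviation payoff $0 → loss $303.
$731: truthful payoff $108, deviation payoff $0 → loss $108.
$826: truthful payoff $13, deviation payoff $0 → loss $13.
$351: truthful payoff $488, deviation payoff $0 → loss $488.
$478: truthful payoff $361, deviation payoff $0 → loss $361.
Total loss = $303 + $108 + $13 + $488 + $361 = $1273.

$1273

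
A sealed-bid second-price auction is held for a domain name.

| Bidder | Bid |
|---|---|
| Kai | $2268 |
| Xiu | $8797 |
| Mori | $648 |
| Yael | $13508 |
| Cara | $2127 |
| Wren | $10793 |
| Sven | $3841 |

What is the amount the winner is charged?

Highest bid: Yael at $13508, so Yael wins.
Second-highest bid: Wren at $10793 — that is the price the winner pays.

$10793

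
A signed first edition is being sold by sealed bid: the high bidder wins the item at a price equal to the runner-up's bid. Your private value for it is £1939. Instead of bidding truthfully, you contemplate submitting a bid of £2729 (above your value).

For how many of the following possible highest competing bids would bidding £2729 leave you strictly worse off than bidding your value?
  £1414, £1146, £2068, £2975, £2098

2

The deviation hurts exactly when the highest competing bid lies strictly between £1939 and £2729 — overbidding then wins at a price above your value.
£1414: below both → same outcome either way.
£1146: below both → same outcome either way.
£2068: inside the interval → strictly worse (loss £129).
£2975: above both → same outcome either way.
£2098: inside the interval → strictly worse (loss £159).
Count: 2.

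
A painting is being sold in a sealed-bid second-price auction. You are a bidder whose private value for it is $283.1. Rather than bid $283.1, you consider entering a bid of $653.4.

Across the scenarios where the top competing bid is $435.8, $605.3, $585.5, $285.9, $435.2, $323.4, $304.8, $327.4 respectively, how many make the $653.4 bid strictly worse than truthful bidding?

The deviation hurts exactly when the highest competing bid lies strictly between $283.1 and $653.4 — overbidding then wins at a price above your value.
$435.8: inside the interval → strictly worse (loss $152.7).
$605.3: inside the interval → strictly worse (loss $322.2).
$585.5: inside the interval → strictly worse (loss $302.4).
$285.9: inside the interval → strictly worse (loss $2.8).
$435.2: inside the interval → strictly worse (loss $152.1).
$323.4: inside the interval → strictly worse (loss $40.3).
$304.8: inside the interval → strictly worse (loss $21.7).
$327.4: inside the interval → strictly worse (loss $44.3).
Count: 8.

8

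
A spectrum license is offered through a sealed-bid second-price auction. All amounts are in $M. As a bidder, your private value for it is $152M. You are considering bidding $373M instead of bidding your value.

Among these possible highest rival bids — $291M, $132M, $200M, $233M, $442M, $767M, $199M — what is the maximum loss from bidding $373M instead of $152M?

$139M

$291M: truthful gives $0M, deviation gives −$139M → loss $139M.
$132M: same outcome either way → loss $0M.
$200M: truthful gives $0M, deviation gives −$48M → loss $48M.
$233M: truthful gives $0M, deviation gives −$81M → loss $81M.
$442M: same outcome either way → loss $0M.
$767M: same outcome either way → loss $0M.
$199M: truthful gives $0M, deviation gives −$47M → loss $47M.
Maximum loss: $139M.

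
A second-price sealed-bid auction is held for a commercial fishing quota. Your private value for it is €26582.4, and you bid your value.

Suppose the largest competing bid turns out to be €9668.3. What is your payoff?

Your bid €26582.4 exceeds the highest competing bid €9668.3, so you win.
In a second-price auction the winner pays the second-highest bid, €9668.3.
Payoff = value − price = €26582.4 − €9668.3 = €16914.1.

€16914.1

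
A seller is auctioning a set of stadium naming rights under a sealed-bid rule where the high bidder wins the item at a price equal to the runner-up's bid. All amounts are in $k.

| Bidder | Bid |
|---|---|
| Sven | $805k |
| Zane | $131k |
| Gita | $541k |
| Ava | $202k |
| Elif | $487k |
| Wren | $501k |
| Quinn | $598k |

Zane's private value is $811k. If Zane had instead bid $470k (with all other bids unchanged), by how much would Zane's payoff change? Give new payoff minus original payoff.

The highest bid among the other bidders is $805k; Zane's bid doesn't change that.
Original bid $131k: Zane is not highest (top rival bid is $805k); payoff $0k.
Alternative bid $470k: Zane is not highest (top rival bid is $805k); payoff $0k.
Change in payoff = $0k − ($0k) = $0k.

$0k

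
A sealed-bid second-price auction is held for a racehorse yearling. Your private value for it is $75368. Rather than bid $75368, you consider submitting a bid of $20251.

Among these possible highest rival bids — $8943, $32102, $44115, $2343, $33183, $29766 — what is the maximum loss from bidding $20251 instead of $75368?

$8943: same outcome either way → loss $0.
$32102: truthful gives $43266, deviation gives $0 → loss $43266.
$44115: truthful gives $31253, deviation gives $0 → loss $31253.
$2343: same outcome either way → loss $0.
$33183: truthful gives $42185, deviation gives $0 → loss $42185.
$29766: truthful gives $45602, deviation gives $0 → loss $45602.
Maximum loss: $45602.

$45602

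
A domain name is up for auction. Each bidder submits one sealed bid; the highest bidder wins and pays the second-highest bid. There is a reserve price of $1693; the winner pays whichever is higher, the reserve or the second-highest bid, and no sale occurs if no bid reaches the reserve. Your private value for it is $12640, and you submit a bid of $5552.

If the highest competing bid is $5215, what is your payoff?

$7425

Your bid $5552 is the highest and exceeds the reserve.
Price = max(second-highest bid, reserve) = max($5215, $1693) = $5215.
Payoff = $12640 − $5215 = $7425.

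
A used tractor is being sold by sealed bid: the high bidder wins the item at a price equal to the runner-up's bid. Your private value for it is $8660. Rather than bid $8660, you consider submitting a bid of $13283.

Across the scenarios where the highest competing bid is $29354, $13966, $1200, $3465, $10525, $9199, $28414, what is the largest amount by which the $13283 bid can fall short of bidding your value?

$1865

$29354: same outcome either way → loss $0.
$13966: same outcome either way → loss $0.
$1200: same outcome either way → loss $0.
$3465: same outcome either way → loss $0.
$10525: truthful gives $0, deviation gives −$1865 → loss $1865.
$9199: truthful gives $0, deviation gives −$539 → loss $539.
$28414: same outcome either way → loss $0.
Maximum loss: $1865.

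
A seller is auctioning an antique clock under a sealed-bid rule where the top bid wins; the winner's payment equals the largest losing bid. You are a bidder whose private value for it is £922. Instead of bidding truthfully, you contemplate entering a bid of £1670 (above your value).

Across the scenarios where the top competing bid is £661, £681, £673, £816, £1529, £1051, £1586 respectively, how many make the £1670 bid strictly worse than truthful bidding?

The deviation hurts exactly when the highest competing bid lies strictly between £922 and £1670 — overbidding then wins at a price above your value.
£661: below both → same outcome either way.
£681: below both → same outcome either way.
£673: below both → same outcome either way.
£816: below both → same outcome either way.
£1529: inside the interval → strictly worse (loss £607).
£1051: inside the interval → strictly worse (loss £129).
£1586: inside the interval → strictly worse (loss £664).
Count: 3.

3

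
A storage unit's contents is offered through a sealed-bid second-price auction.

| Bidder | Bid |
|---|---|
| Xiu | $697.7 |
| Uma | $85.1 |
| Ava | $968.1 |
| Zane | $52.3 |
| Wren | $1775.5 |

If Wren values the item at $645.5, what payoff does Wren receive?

−$322.6

Highest bid: Wren at $1775.5, so Wren wins.
Second-highest bid: Ava at $968.1 — that is the price the winner pays.
Wren's payoff = value − price = $645.5 − $968.1 = −$322.6.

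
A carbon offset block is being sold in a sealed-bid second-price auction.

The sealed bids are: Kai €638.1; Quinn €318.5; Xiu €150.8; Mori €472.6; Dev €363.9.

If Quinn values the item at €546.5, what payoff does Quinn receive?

Highest bid: Kai at €638.1, so Kai wins.
Second-highest bid: Mori at €472.6 — that is the price the winner pays.
Quinn did not win, so Quinn pays nothing and receives nothing: payoff €0.

€0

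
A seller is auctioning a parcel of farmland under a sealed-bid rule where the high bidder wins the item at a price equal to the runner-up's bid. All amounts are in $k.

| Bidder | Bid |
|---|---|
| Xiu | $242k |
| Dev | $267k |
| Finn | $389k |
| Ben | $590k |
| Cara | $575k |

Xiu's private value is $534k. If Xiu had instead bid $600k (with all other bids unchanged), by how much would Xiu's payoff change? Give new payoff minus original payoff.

The highest bid among the other bidders is $590k; Xiu's bid doesn't change that.
Original bid $242k: Xiu is not highest (top rival bid is $590k); payoff $0k.
Alternative bid $600k: Xiu is highest, pays the top rival bid $590k; payoff $534k − $590k = −$56k.
Change in payoff = −$56k − ($0k) = −$56k.

−$56k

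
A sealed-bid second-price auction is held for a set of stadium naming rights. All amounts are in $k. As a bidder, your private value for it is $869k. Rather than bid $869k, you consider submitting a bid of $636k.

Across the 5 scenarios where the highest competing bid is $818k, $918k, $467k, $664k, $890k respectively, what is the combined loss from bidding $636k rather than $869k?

$256k

The deviation costs you only when the competing bid falls strictly between $636k and $869k; elsewhere both bids give the same outcome.
$818k: truthful payoff $51k, deviation payoff $0k → loss $51k.
$918k: outcomes coincide → loss $0k.
$467k: outcomes coincide → loss $0k.
$664k: truthful payoff $205k, deviation payoff $0k → loss $205k.
$890k: outcomes coincide → loss $0k.
Total loss = $51k + $205k = $256k.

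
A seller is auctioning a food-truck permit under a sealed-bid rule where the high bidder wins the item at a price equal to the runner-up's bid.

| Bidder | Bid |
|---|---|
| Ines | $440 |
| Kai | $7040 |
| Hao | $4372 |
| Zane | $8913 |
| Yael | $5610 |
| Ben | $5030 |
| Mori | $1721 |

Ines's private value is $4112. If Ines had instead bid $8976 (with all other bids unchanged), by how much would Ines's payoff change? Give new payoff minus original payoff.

The highest bid among the other bidders is $8913; Ines's bid doesn't change that.
Original bid $440: Ines is not highest (top rival bid is $8913); payoff $0.
Alternative bid $8976: Ines is highest, pays the top rival bid $8913; payoff $4112 − $8913 = −$4801.
Change in payoff = −$4801 − ($0) = −$4801.

−$4801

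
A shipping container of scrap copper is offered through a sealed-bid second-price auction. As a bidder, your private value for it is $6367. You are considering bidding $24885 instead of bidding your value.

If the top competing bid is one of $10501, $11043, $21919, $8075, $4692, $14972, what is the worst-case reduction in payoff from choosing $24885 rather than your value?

$10501: truthful gives $0, deviation gives −$4134 → loss $4134.
$11043: truthful gives $0, deviation gives −$4676 → loss $4676.
$21919: truthful gives $0, deviation gives −$15552 → loss $15552.
$8075: truthful gives $0, deviation gives −$1708 → loss $1708.
$4692: same outcome either way → loss $0.
$14972: truthful gives $0, deviation gives −$8605 → loss $8605.
Maximum loss: $15552.

$15552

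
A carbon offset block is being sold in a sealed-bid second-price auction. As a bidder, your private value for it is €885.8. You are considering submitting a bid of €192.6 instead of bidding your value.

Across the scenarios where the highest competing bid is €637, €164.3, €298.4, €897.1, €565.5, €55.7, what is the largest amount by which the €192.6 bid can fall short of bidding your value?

€637: truthful gives €248.8, deviation gives €0 → loss €248.8.
€164.3: same outcome either way → loss €0.
€298.4: truthful gives €587.4, deviation gives €0 → loss €587.4.
€897.1: same outcome either way → loss €0.
€565.5: truthful gives €320.3, deviation gives €0 → loss €320.3.
€55.7: same outcome either way → loss €0.
Maximum loss: €587.4.

€587.4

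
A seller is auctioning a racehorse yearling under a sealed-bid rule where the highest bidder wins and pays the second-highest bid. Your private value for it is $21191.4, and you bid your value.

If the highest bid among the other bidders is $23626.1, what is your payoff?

$0

Your bid $21191.4 is below the highest competing bid $23626.1, so you lose.
A losing bidder pays nothing and receives nothing: payoff = $0.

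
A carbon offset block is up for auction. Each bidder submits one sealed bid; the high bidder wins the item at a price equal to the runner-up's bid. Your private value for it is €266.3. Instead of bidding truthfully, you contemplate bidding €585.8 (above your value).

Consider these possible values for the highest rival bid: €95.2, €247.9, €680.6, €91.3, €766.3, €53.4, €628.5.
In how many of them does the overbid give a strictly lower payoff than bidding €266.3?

0

The deviation hurts exactly when the highest competing bid lies strictly between €266.3 and €585.8 — overbidding then wins at a price above your value.
€95.2: below both → same outcome either way.
€247.9: below both → same outcome either way.
€680.6: above both → same outcome either way.
€91.3: below both → same outcome either way.
€766.3: above both → same outcome either way.
€53.4: below both → same outcome either way.
€628.5: above both → same outcome either way.
Count: 0.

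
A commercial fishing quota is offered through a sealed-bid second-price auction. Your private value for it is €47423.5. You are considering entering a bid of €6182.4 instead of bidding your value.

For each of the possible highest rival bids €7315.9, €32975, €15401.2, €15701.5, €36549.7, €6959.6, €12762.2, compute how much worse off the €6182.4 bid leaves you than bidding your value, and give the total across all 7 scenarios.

The deviation costs you only when the competing bid falls strictly between €6182.4 and €47423.5; elsewhere both bids give the same outcome.
€7315.9: truthful payoff €40107.6, deviation payoff €0 → loss €40107.6.
€32975: truthful payoff €14448.5, deviation payoff €0 → loss €14448.5.
€15401.2: truthful payoff €32022.3, deviation payoff €0 → loss €32022.3.
€15701.5: truthful payoff €31722, deviation payoff €0 → loss €31722.
€36549.7: truthful payoff €10873.8, deviation payoff €0 → loss €10873.8.
€6959.6: truthful payoff €40463.9, deviation payoff €0 → loss €40463.9.
€12762.2: truthful payoff €34661.3, deviation payoff €0 → loss €34661.3.
Total loss = €40107.6 + €14448.5 + €32022.3 + €31722 + €10873.8 + €40463.9 + €34661.3 = €204299.4.

€204299.4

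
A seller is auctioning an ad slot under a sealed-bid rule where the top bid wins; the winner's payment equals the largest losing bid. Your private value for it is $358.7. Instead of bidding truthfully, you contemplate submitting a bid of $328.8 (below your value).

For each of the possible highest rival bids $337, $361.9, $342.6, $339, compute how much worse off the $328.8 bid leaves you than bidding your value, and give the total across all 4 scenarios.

The deviation costs you only when the competing bid falls strictly between $328.8 and $358.7; elsewhere both bids give the same outcome.
$337: truthful payoff $21.7, deviation payoff $0 → loss $21.7.
$361.9: outcomes coincide → loss $0.
$342.6: truthful payoff $16.1, deviation payoff $0 → loss $16.1.
$339: truthful payoff $19.7, deviation payoff $0 → loss $19.7.
Total loss = $21.7 + $16.1 + $19.7 = $57.5.
Because the price is fixed by the runner-up's bid, deviating from your value can only change a good outcome into a bad one — never the reverse.

$57.5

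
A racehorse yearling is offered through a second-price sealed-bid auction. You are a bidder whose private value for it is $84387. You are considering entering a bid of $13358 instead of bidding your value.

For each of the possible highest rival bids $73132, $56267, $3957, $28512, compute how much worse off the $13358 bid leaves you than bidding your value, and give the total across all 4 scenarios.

$95250

The deviation costs you only when the competing bid falls strictly between $13358 and $84387; elsewhere both bids give the same outcome.
$73132: truthful payoff $11255, deviation payoff $0 → loss $11255.
$56267: truthful payoff $28120, deviation payoff $0 → loss $28120.
$3957: outcomes coincide → loss $0.
$28512: truthful payoff $55875, deviation payoff $0 → loss $55875.
Total loss = $11255 + $28120 + $55875 = $95250.
In a second-price auction your bid sets only whether you win, not what you pay, so bidding your true value is weakly dominant.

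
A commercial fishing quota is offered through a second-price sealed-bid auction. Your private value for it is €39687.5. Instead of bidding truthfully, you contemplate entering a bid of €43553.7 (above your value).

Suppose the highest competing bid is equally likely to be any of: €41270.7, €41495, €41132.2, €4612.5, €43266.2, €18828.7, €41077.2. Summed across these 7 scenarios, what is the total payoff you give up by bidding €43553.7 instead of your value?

The deviation costs you only when the competing bid falls strictly between €39687.5 and €43553.7; elsewhere both bids give the same outcome.
€41270.7: truthful payoff €0, deviation payoff −€1583.2 → loss €1583.2.
€41495: truthful payoff €0, deviation payoff −€1807.5 → loss €1807.5.
€41132.2: truthful payoff €0, deviation payoff −€1444.7 → loss €1444.7.
€4612.5: outcomes coincide → loss €0.
€43266.2: truthful payoff €0, deviation payoff −€3578.7 → loss €3578.7.
€18828.7: outcomes coincide → loss €0.
€41077.2: truthful payoff €0, deviation payoff −€1389.7 → loss €1389.7.
Total loss = €1583.2 + €1807.5 + €1444.7 + €3578.7 + €1389.7 = €9803.8.

€9803.8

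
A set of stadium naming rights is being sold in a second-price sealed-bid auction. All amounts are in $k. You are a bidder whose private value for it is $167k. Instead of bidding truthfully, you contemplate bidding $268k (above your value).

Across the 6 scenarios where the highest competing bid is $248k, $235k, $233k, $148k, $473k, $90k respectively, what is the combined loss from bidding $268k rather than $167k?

$215k

The deviation costs you only when the competing bid falls strictly between $167k and $268k; elsewhere both bids give the same outcome.
$248k: truthful payoff $0k, deviation payoff −$81k → loss $81k.
$235k: truthful payoff $0k, deviation payoff −$68k → loss $68k.
$233k: truthful payoff $0k, deviation payoff −$66k → loss $66k.
$148k: outcomes coincide → loss $0k.
$473k: outcomes coincide → loss $0k.
$90k: outcomes coincide → loss $0k.
Total loss = $81k + $68k + $66k = $215k.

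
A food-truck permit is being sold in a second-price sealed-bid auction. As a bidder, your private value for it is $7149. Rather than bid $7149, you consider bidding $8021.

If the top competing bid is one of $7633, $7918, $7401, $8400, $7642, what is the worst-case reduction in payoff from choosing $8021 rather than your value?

$7633: truthful gives $0, deviation gives −$484 → loss $484.
$7918: truthful gives $0, deviation gives −$769 → loss $769.
$7401: truthful gives $0, deviation gives −$252 → loss $252.
$8400: same outcome either way → loss $0.
$7642: truthful gives $0, deviation gives −$493 → loss $493.
Maximum loss: $769.

$769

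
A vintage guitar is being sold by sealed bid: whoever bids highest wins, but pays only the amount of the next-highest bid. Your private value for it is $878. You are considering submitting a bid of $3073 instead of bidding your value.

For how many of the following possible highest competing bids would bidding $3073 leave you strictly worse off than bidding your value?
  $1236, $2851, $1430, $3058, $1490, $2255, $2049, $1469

The deviation hurts exactly when the highest competing bid lies strictly between $878 and $3073 — overbidding then wins at a price above your value.
$1236: inside the interval → strictly worse (loss $358).
$2851: inside the interval → strictly worse (loss $1973).
$1430: inside the interval → strictly worse (loss $552).
$3058: inside the interval → strictly worse (loss $2180).
$1490: inside the interval → strictly worse (loss $612).
$2255: inside the interval → strictly worse (loss $1377).
$2049: inside the interval → strictly worse (loss $1171).
$1469: inside the interval → strictly worse (loss $591).
Count: 8.

8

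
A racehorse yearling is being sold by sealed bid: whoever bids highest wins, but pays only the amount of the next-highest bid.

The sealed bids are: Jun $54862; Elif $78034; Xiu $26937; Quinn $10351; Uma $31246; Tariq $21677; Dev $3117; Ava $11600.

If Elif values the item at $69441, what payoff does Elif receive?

Highest bid: Elif at $78034, so Elif wins.
Second-highest bid: Jun at $54862 — that is the price the winner pays.
Elif's payoff = value − price = $69441 − $54862 = $14579.

$14579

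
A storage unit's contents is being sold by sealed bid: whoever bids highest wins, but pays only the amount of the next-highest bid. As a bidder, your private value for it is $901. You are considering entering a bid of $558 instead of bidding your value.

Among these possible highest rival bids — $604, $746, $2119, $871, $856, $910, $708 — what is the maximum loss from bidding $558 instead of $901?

$604: truthful gives $297, deviation gives $0 → loss $297.
$746: truthful gives $155, deviation gives $0 → loss $155.
$2119: same outcome either way → loss $0.
$871: truthful gives $30, deviation gives $0 → loss $30.
$856: truthful gives $45, deviation gives $0 → loss $45.
$910: same outcome either way → loss $0.
$708: truthful gives $193, deviation gives $0 → loss $193.
Maximum loss: $297.

$297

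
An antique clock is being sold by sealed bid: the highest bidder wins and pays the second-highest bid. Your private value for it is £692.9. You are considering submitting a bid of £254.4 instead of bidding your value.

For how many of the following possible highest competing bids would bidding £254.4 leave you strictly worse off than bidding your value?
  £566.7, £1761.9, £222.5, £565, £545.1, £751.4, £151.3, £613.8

The deviation hurts exactly when the highest competing bid lies strictly between £254.4 and £692.9 — underbidding then forfeits a profitable win.
£566.7: inside the interval → strictly worse (loss £126.2).
£1761.9: above both → same outcome either way.
£222.5: below both → same outcome either way.
£565: inside the interval → strictly worse (loss £127.9).
£545.1: inside the interval → strictly worse (loss £147.8).
£751.4: above both → same outcome either way.
£151.3: below both → same outcome either way.
£613.8: inside the interval → strictly worse (loss £79.1).
Count: 4.

4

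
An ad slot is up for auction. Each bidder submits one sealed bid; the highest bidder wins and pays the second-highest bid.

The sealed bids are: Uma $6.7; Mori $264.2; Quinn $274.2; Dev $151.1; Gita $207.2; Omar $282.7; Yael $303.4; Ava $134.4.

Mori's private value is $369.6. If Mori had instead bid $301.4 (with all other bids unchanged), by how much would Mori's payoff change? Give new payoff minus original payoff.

$0

The highest bid among the other bidders is $303.4; Mori's bid doesn't change that.
Original bid $264.2: Mori is not highest (top rival bid is $303.4); payoff $0.
Alternative bid $301.4: Mori is not highest (top rival bid is $303.4); payoff $0.
Change in payoff = $0 − ($0) = $0.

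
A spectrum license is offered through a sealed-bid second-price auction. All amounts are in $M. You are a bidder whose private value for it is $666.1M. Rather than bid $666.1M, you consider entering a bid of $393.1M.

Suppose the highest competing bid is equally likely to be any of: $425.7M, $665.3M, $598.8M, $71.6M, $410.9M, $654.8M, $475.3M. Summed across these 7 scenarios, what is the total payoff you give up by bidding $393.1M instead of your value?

$765.8M

The deviation costs you only when the competing bid falls strictly between $393.1M and $666.1M; elsewhere both bids give the same outcome.
$425.7M: truthful payoff $240.4M, deviation payoff $0M → loss $240.4M.
$665.3M: truthful payoff $0.8M, deviation payoff $0M → loss $0.8M.
$598.8M: truthful payoff $67.3M, deviation payoff $0M → loss $67.3M.
$71.6M: outcomes coincide → loss $0M.
$410.9M: truthful payoff $255.2M, deviation payoff $0M → loss $255.2M.
$654.8M: truthful payoff $11.3M, deviation payoff $0M → loss $11.3M.
$475.3M: truthful payoff $190.8M, deviation payoff $0M → loss $190.8M.
Total loss = $240.4M + $0.8M + $67.3M + $255.2M + $11.3M + $190.8M = $765.8M.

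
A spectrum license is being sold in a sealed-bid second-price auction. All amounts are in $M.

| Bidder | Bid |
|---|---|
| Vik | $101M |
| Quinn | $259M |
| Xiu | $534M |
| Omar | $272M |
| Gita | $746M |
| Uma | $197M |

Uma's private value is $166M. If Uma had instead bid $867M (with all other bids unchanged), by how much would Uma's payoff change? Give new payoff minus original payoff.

The highest bid among the other bidders is $746M; Uma's bid doesn't change that.
Original bid $197M: Uma is not highest (top rival bid is $746M); payoff $0M.
Alternative bid $867M: Uma is highest, pays the top rival bid $746M; payoff $166M − $746M = −$580M.
Change in payoff = −$580M − ($0M) = −$580M.

−$580M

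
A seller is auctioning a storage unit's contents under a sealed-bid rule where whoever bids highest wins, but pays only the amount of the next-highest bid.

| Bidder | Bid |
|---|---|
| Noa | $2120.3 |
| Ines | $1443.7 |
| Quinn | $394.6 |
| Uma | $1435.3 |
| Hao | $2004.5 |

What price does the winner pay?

$2004.5

Highest bid: Noa at $2120.3, so Noa wins.
Second-highest bid: Hao at $2004.5 — that is the price the winner pays.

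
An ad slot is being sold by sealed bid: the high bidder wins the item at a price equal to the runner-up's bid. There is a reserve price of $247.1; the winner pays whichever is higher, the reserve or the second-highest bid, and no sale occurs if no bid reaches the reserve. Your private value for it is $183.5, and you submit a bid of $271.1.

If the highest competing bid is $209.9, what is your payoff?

Your bid $271.1 is the highest and exceeds the reserve.
Price = max(second-highest bid, reserve) = max($209.9, $247.1) = $247.1.
Payoff = $183.5 − $247.1 = −$63.6.

−$63.6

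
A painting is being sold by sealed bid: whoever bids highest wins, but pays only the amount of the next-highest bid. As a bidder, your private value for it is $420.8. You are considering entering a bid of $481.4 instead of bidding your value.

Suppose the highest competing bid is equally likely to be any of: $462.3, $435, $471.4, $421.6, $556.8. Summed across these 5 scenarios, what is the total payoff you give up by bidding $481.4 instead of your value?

The deviation costs you only when the competing bid falls strictly between $420.8 and $481.4; elsewhere both bids give the same outcome.
$462.3: truthful payoff $0, deviation payoff −$41.5 → loss $41.5.
$435: truthful payoff $0, deviation payoff −$14.2 → loss $14.2.
$471.4: truthful payoff $0, deviation payoff −$50.6 → loss $50.6.
$421.6: truthful payoff $0, deviation payoff −$0.8 → loss $0.8.
$556.8: outcomes coincide → loss $0.
Total loss = $41.5 + $14.2 + $50.6 + $0.8 = $107.1.

$107.1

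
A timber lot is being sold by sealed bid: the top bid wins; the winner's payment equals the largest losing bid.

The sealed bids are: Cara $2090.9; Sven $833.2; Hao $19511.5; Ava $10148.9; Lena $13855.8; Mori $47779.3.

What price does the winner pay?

$19511.5

Highest bid: Mori at $47779.3, so Mori wins.
Second-highest bid: Hao at $19511.5 — that is the price the winner pays.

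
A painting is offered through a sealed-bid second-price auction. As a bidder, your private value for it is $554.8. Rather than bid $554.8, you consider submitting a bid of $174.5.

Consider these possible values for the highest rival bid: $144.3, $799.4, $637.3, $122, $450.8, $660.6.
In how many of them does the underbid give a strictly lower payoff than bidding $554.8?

The deviation hurts exactly when the highest competing bid lies strictly between $174.5 and $554.8 — underbidding then forfeits a profitable win.
$144.3: below both → same outcome either way.
$799.4: above both → same outcome either way.
$637.3: above both → same outcome either way.
$122: below both → same outcome either way.
$450.8: inside the interval → strictly worse (loss $104).
$660.6: above both → same outcome either way.
Count: 1.

1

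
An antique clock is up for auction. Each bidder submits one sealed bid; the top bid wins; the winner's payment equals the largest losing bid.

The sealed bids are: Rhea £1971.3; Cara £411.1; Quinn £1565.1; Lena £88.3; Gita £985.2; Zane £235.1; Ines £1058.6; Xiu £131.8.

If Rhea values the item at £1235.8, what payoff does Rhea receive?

−£329.3

Highest bid: Rhea at £1971.3, so Rhea wins.
Second-highest bid: Quinn at £1565.1 — that is the price the winner pays.
Rhea's payoff = value − price = £1235.8 − £1565.1 = −£329.3.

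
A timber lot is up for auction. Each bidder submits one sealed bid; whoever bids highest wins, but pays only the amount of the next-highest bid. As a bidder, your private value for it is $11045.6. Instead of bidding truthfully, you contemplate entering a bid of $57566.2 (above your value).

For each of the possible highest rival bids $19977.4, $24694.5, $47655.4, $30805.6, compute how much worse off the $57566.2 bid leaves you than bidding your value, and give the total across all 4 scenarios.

The deviation costs you only when the competing bid falls strictly between $11045.6 and $57566.2; elsewhere both bids give the same outcome.
$19977.4: truthful payoff $0, deviation payoff −$8931.8 → loss $8931.8.
$24694.5: truthful payoff $0, deviation payoff −$13648.9 → loss $13648.9.
$47655.4: truthful payoff $0, deviation payoff −$36609.8 → loss $36609.8.
$30805.6: truthful payoff $0, deviation payoff −$19760 → loss $19760.
Total loss = $8931.8 + $13648.9 + $36609.8 + $19760 = $78950.5.

$78950.5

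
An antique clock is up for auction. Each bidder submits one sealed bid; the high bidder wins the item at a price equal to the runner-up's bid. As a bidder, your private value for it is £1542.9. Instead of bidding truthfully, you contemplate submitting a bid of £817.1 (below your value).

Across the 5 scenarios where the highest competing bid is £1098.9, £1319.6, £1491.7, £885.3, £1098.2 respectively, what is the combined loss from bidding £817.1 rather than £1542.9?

The deviation costs you only when the competing bid falls strictly between £817.1 and £1542.9; elsewhere both bids give the same outcome.
£1098.9: truthful payoff £444, deviation payoff £0 → loss £444.
£1319.6: truthful payoff £223.3, deviation payoff £0 → loss £223.3.
£1491.7: truthful payoff £51.2, deviation payoff £0 → loss £51.2.
£885.3: truthful payoff £657.6, deviation payoff £0 → loss £657.6.
£1098.2: truthful payoff £444.7, deviation payoff £0 → loss £444.7.
Total loss = £444 + £223.3 + £51.2 + £657.6 + £444.7 = £1820.8.
Because the price is fixed by the runner-up's bid, deviating from your value can only change a good outcome into a bad one — never the reverse.

£1820.8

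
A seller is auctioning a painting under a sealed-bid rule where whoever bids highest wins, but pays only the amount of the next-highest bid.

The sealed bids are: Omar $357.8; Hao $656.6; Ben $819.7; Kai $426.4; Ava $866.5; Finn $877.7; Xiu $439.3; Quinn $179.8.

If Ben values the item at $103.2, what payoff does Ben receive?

$0

Highest bid: Finn at $877.7, so Finn wins.
Second-highest bid: Ava at $866.5 — that is the price the winner pays.
Ben did not win, so Ben pays nothing and receives nothing: payoff $0.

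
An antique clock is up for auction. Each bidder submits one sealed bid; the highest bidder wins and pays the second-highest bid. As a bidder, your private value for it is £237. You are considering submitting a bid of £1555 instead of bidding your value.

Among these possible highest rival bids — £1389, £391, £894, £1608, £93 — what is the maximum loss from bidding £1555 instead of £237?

£1389: truthful gives £0, deviation gives −£1152 → loss £1152.
£391: truthful gives £0, deviation gives −£154 → loss £154.
£894: truthful gives £0, deviation gives −£657 → loss £657.
£1608: same outcome either way → loss £0.
£93: same outcome either way → loss £0.
Maximum loss: £1152.

£1152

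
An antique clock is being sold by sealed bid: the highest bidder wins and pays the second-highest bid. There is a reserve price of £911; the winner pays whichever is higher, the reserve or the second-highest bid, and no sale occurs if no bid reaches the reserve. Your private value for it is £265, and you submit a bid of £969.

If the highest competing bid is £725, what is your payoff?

Your bid £969 is the highest and exceeds the reserve.
Price = max(second-highest bid, reserve) = max(£725, £911) = £911.
Payoff = £265 − £911 = −£646.

−£646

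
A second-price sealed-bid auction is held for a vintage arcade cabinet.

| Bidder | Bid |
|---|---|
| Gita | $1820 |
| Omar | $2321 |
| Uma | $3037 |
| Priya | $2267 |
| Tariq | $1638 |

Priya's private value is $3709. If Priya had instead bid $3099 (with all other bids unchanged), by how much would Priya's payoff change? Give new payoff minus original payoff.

$672

The highest bid among the other bidders is $3037; Priya's bid doesn't change that.
Original bid $2267: Priya is not highest (top rival bid is $3037); payoff $0.
Alternative bid $3099: Priya is highest, pays the top rival bid $3037; payoff $3709 − $3037 = $672.
Change in payoff = $672 − ($0) = $672.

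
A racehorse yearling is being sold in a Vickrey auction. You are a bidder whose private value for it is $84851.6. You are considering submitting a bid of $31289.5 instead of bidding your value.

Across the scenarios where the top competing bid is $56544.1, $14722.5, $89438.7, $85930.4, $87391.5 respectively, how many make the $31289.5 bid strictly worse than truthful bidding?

The deviation hurts exactly when the highest competing bid lies strictly between $31289.5 and $84851.6 — underbidding then forfeits a profitable win.
$56544.1: inside the interval → strictly worse (loss $28307.5).
$14722.5: below both → same outcome either way.
$89438.7: above both → same outcome either way.
$85930.4: above both → same outcome either way.
$87391.5: above both → same outcome either way.
Count: 1.

1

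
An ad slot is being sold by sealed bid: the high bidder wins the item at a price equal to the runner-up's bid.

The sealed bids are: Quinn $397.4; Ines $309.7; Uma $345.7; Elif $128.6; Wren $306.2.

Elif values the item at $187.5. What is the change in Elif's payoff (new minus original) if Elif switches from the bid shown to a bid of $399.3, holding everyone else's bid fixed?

The highest bid among the other bidders is $397.4; Elif's bid doesn't change that.
Original bid $128.6: Elif is not highest (top rival bid is $397.4); payoff $0.
Alternative bid $399.3: Elif is highest, pays the top rival bid $397.4; payoff $187.5 − $397.4 = −$209.9.
Change in payoff = −$209.9 − ($0) = −$209.9.

−$209.9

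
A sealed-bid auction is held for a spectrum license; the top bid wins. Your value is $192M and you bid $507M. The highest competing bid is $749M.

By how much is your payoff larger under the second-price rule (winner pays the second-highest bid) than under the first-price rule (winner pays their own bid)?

Your bid $507M is below $749M, so you lose under either rule.
Payoff is $0M in both cases; difference = $0M.

$0M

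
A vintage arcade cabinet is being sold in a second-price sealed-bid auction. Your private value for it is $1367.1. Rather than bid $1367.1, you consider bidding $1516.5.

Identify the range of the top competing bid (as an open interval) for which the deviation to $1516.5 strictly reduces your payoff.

($1367.1, $1516.5)

If the competing bid is below $1367.1, both bids win at the same price — no difference.
If it is above $1516.5, both bids lose — no difference.
If it lies strictly between $1367.1 and $1516.5, bidding your value loses (payoff 0) while bidding $1516.5 wins at a price above your value (payoff negative).
So the deviation strictly hurts on the open interval ($1367.1, $1516.5).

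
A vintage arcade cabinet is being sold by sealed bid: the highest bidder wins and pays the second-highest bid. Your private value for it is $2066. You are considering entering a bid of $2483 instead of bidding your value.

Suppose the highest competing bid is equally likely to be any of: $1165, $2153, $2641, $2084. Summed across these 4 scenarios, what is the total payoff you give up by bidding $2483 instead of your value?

$105

The deviation costs you only when the competing bid falls strictly between $2066 and $2483; elsewhere both bids give the same outcome.
$1165: outcomes coincide → loss $0.
$2153: truthful payoff $0, deviation payoff −$87 → loss $87.
$2641: outcomes coincide → loss $0.
$2084: truthful payoff $0, deviation payoff −$18 → loss $18.
Total loss = $87 + $18 = $105.
Truthful bidding weakly dominates here: raising your bid can only win items priced above your value, and lowering it can only forfeit items priced below.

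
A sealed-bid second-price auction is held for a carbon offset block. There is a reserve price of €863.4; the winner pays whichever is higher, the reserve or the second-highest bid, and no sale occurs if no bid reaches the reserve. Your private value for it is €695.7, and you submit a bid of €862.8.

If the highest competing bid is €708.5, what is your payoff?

€0

Your bid €862.8 is the highest bid but falls below the reserve €863.4, so the item goes unsold. Payoff €0.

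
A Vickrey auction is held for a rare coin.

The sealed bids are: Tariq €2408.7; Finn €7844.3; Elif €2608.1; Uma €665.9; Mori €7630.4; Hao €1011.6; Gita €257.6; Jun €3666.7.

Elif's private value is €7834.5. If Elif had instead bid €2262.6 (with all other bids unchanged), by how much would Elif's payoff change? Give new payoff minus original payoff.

€0

The highest bid among the other bidders is €7844.3; Elif's bid doesn't change that.
Original bid €2608.1: Elif is not highest (top rival bid is €7844.3); payoff €0.
Alternative bid €2262.6: Elif is not highest (top rival bid is €7844.3); payoff €0.
Change in payoff = €0 − (€0) = €0.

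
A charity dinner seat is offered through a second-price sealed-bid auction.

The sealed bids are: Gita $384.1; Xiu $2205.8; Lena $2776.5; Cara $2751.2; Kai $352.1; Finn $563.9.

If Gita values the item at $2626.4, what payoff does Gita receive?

Highest bid: Lena at $2776.5, so Lena wins.
Second-highest bid: Cara at $2751.2 — that is the price the winner pays.
Gita did not win, so Gita pays nothing and receives nothing: payoff $0.

$0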